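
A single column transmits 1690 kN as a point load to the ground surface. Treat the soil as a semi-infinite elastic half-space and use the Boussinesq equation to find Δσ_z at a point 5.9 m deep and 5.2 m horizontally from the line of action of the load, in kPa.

Boussinesq vertical stress below a point load on an elastic half-space:
Δσ_z = 3P/(2πz²) · [1 + (r/z)²]^(−5/2)
r/z = 5.2/5.9 = 0.88136; [1+(r/z)²]^(−5/2) = 0.23764.
Δσ_z = 3×1690/(2π×5.9²) × 0.23764 = 23.181 × 0.23764 = 5.509 kPa

Δσ_z ≈ 5.51 kPa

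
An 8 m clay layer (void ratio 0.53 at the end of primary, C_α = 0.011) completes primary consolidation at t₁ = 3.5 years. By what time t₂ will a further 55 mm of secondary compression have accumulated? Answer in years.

S_s = C_α·H/(1+e_p)·log₁₀(t₂/t₁) ⇒ log₁₀(t₂/t₁) = S_s·(1+e_p)/(C_α·H).
log₁₀(t₂/t₁) = 0.055 × (1+0.53) / (0.011×8) = 0.9563
t₂ = t₁ × 10^0.9563 = 3.5 × 9.042 = 31.65 years

t₂ ≈ 31.6 years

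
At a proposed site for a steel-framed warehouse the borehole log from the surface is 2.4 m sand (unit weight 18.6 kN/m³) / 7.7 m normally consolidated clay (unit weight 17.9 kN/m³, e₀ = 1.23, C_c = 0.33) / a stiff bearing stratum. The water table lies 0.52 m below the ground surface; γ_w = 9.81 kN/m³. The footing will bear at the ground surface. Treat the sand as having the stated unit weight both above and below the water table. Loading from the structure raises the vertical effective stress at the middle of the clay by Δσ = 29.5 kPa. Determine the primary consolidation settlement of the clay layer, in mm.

Mid-depth of clay below the ground surface: z = 2.4 + 7.7/2 = 6.25 m.
Total vertical stress at mid-clay: σ_v = 18.6×2.4 + 17.9×3.85 = 113.55 kPa.
Pore pressure: u = 9.81×(6.25 − 0.52) = 56.211 kPa.
Initial effective stress: σ'_0 = σ_v − u = 113.55 − 56.211 = 57.339 kPa.
Final effective stress: σ'_f = σ'_0 + Δσ = 57.339 + 29.5 = 86.839 kPa.
Normally consolidated clay, so the full stress increment lies on the virgin compression line:
S_c = C_c·H/(1+e₀)·log₁₀(σ'_f/σ'_0) = 0.33×7.7/(1+1.23)×log₁₀(86.839/57.339)
    = 1.1395 × 0.18026 = 0.2054 m

S_c ≈ 205 mm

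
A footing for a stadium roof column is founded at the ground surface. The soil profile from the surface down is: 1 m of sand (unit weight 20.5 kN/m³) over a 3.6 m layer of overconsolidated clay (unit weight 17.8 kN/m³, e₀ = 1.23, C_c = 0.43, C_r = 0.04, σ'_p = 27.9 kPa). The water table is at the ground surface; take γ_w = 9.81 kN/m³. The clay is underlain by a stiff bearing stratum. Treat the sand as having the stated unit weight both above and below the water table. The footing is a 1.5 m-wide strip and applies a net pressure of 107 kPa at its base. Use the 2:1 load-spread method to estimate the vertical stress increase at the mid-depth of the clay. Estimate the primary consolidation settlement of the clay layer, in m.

Mid-depth of clay below the ground surface: z = 1 + 3.6/2 = 2.8 m.
Total vertical stress at mid-clay: σ_v = 20.5×1 + 17.8×1.8 = 52.54 kPa.
Pore pressure: u = 9.81×(2.8 − 0) = 27.468 kPa.
Initial effective stress: σ'_0 = σ_v − u = 52.54 − 27.468 = 25.072 kPa.
Stress increase at mid-clay by the 2:1 spreading method:
Δσ = qB/(B+z) = 107×1.5/(1.5+2.8) = 37.326 kPa
Final effective stress: σ'_f = 25.072 + 37.326 = 62.398 kPa.
σ'_f = 62.398 > σ'_p = 27.9 kPa, so the stress path crosses the preconsolidation pressure — recompression up to σ'_p, then virgin compression beyond:
S_c = H/(1+e₀)·[C_r·log₁₀(σ'_p/σ'_0) + C_c·log₁₀(σ'_f/σ'_p)]
    = 3.6/2.23 × [0.04×log₁₀(27.9/25.072) + 0.43×log₁₀(62.398/27.9)]
    = 1.6143 × [0.0018566 + 0.15031] = 0.2456 m

S_c ≈ 0.246 m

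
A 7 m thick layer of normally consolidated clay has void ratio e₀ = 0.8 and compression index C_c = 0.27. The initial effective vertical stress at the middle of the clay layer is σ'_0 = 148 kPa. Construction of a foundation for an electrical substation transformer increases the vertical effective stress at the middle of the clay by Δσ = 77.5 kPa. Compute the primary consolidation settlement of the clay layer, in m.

S_c ≈ 0.192 m

Final effective stress: σ'_f = σ'_0 + Δσ = 148 + 77.5 = 225.5 kPa.
Normally consolidated clay, so the full stress increment lies on the virgin compression line:
S_c = C_c·H/(1+e₀)·log₁₀(σ'_f/σ'_0) = 0.27×7/(1+0.8)×log₁₀(225.5/148)
    = 1.05 × 0.18288 = 0.192 m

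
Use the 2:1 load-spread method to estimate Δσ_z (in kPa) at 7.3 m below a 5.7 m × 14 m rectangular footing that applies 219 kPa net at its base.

Δσ_z ≈ 63.1 kPa

By the 2:1 method the load spreads at 1 horizontal : 2 vertical, so at depth z the loaded area has grown by z in each plan dimension:
Δσ = qBL/((B+z)(L+z)) = 219×5.7×14/((5.7+7.3)(14+7.3)) = 63.114 kPa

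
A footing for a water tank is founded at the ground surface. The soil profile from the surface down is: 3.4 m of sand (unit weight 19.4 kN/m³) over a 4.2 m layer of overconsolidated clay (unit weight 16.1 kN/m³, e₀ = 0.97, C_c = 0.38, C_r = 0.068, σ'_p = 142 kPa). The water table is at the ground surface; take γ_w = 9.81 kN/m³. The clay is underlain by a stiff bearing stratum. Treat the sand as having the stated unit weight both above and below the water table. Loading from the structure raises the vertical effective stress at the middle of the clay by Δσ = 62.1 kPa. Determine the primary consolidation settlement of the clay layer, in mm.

Mid-depth of clay below the ground surface: z = 3.4 + 4.2/2 = 5.5 m.
Total vertical stress at mid-clay: σ_v = 19.4×3.4 + 16.1×2.1 = 99.77 kPa.
Pore pressure: u = 9.81×(5.5 − 0) = 53.955 kPa.
Initial effective stress: σ'_0 = σ_v − u = 99.77 − 53.955 = 45.815 kPa.
Final effective stress: σ'_f = 45.815 + 62.1 = 107.91 kPa.
σ'_f = 107.91 ≤ σ'_p = 142 kPa, so the clay remains overconsolidated and only the recompression index applies:
S_c = C_r·H/(1+e₀)·log₁₀(σ'_f/σ'_0) = 0.068×4.2/1.97×log₁₀(107.91/45.815)
    = 0.14498 × 0.37205 = 0.05394 m

S_c ≈ 53.9 mm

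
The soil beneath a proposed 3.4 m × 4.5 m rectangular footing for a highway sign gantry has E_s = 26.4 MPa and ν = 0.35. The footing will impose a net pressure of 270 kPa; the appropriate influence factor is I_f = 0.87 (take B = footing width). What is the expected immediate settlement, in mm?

Immediate (elastic) settlement: S_e = q·B·(1−ν²)/E_s · I_f.
E_s = 26.4 MPa = 26400 kPa.
S_e = 270 × 3.4 × (1 − 0.35²) / 26400 × 0.87
    = 270 × 3.4 × 0.8775 / 26400 × 0.87
    = 0.02655 m = 26.55 mm

S_e ≈ 26.5 mm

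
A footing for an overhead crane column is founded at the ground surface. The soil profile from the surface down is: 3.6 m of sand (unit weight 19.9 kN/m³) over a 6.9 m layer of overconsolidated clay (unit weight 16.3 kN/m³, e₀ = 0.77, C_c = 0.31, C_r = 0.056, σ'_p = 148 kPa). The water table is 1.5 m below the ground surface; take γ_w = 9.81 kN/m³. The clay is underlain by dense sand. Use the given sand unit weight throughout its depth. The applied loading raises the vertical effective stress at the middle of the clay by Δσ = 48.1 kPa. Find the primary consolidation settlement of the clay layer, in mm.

S_c ≈ 47.8 mm

Mid-depth of clay below the ground surface: z = 3.6 + 6.9/2 = 7.05 m.
Total vertical stress at mid-clay: σ_v = 19.9×3.6 + 16.3×3.45 = 127.88 kPa.
Pore pressure: u = 9.81×(7.05 − 1.5) = 54.446 kPa.
Initial effective stress: σ'_0 = σ_v − u = 127.88 − 54.446 = 73.434 kPa.
Final effective stress: σ'_f = 73.434 + 48.1 = 121.53 kPa.
σ'_f = 121.53 ≤ σ'_p = 148 kPa, so the clay remains overconsolidated and only the recompression index applies:
S_c = C_r·H/(1+e₀)·log₁₀(σ'_f/σ'_0) = 0.056×6.9/1.77×log₁₀(121.53/73.434)
    = 0.2183 × 0.21879 = 0.04776 m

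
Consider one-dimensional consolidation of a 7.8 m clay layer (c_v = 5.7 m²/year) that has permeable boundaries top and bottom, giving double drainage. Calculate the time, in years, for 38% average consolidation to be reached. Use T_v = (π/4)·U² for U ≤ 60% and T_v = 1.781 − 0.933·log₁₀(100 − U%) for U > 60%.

Drainage path length: H_d = H/2 = 3.9 m (double drainage).
U ≤ 60%: T_v = (π/4)·U² = (π/4)×0.38² = 0.11341.
t = T_v·H_d²/c_v = 0.11341×3.9²/5.7 = 0.3026 years.

t ≈ 0.303 years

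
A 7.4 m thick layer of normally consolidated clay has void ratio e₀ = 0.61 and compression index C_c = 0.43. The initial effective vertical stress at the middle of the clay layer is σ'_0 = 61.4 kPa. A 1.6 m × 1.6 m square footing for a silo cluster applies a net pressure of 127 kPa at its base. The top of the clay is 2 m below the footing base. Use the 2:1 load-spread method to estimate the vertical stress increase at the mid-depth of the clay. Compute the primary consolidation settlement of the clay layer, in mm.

Mid-depth of clay below the footing base: z = 2 + 7.4/2 = 5.7 m.
Stress increase at mid-clay by the 2:1 spreading method:
Δσ = qBL/((B+z)(L+z)) = 127×1.6×1.6/((1.6+5.7)(1.6+5.7)) = 6.101 kPa
Final effective stress: σ'_f = σ'_0 + Δσ = 61.4 + 6.101 = 67.501 kPa.
Normally consolidated clay, so the full stress increment lies on the virgin compression line:
S_c = C_c·H/(1+e₀)·log₁₀(σ'_f/σ'_0) = 0.43×7.4/(1+0.61)×log₁₀(67.501/61.4)
    = 1.9764 × 0.041142 = 0.08131 m

S_c ≈ 81.3 mm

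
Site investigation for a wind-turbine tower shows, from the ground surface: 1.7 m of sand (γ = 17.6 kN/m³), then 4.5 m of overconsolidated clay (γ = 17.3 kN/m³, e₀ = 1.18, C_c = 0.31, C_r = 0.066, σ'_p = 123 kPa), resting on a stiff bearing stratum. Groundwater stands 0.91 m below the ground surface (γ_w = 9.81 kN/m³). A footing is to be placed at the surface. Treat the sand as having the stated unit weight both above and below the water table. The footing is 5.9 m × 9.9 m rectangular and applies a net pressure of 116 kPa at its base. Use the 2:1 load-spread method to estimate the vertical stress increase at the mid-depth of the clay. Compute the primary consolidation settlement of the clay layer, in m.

Mid-depth of clay below the ground surface: z = 1.7 + 4.5/2 = 3.95 m.
Total vertical stress at mid-clay: σ_v = 17.6×1.7 + 17.3×2.25 = 68.845 kPa.
Pore pressure: u = 9.81×(3.95 − 0.91) = 29.822 kPa.
Initial effective stress: σ'_0 = σ_v − u = 68.845 − 29.822 = 39.023 kPa.
Stress increase at mid-clay by the 2:1 spreading method:
Δσ = qBL/((B+z)(L+z)) = 116×5.9×9.9/((5.9+3.95)(9.9+3.95)) = 49.666 kPa
Final effective stress: σ'_f = 39.023 + 49.666 = 88.689 kPa.
σ'_f = 88.689 ≤ σ'_p = 123 kPa, so the clay remains overconsolidated and only the recompression index applies:
S_c = C_r·H/(1+e₀)·log₁₀(σ'_f/σ'_0) = 0.066×4.5/2.18×log₁₀(88.689/39.023)
    = 0.13624 × 0.35655 = 0.04858 m

S_c ≈ 0.0486 m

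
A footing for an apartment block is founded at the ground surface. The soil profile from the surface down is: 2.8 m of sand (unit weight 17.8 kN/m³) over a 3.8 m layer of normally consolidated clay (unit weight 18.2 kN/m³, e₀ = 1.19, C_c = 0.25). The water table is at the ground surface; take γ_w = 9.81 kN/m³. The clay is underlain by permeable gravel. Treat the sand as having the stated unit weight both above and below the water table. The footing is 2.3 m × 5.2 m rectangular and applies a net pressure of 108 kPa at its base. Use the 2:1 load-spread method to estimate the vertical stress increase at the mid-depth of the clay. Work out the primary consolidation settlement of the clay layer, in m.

S_c ≈ 0.0747 m

Mid-depth of clay below the ground surface: z = 2.8 + 3.8/2 = 4.7 m.
Total vertical stress at mid-clay: σ_v = 17.8×2.8 + 18.2×1.9 = 84.42 kPa.
Pore pressure: u = 9.81×(4.7 − 0) = 46.107 kPa.
Initial effective stress: σ'_0 = σ_v − u = 84.42 − 46.107 = 38.313 kPa.
Stress increase at mid-clay by the 2:1 spreading method:
Δσ = qBL/((B+z)(L+z)) = 108×2.3×5.2/((2.3+4.7)(5.2+4.7)) = 18.639 kPa
Final effective stress: σ'_f = σ'_0 + Δσ = 38.313 + 18.639 = 56.952 kPa.
Normally consolidated clay, so the full stress increment lies on the virgin compression line:
S_c = C_c·H/(1+e₀)·log₁₀(σ'_f/σ'_0) = 0.25×3.8/(1+1.19)×log₁₀(56.952/38.313)
    = 0.43379 × 0.17216 = 0.07468 m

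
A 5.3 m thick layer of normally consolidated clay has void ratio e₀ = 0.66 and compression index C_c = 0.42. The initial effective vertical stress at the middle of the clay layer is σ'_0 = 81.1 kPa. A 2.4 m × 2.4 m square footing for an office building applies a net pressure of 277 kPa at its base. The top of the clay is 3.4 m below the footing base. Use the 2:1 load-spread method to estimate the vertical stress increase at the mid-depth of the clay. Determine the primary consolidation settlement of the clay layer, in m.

S_c ≈ 0.142 m

Mid-depth of clay below the footing base: z = 3.4 + 5.3/2 = 6.05 m.
Stress increase at mid-clay by the 2:1 spreading method:
Δσ = qBL/((B+z)(L+z)) = 277×2.4×2.4/((2.4+6.05)(2.4+6.05)) = 22.345 kPa
Final effective stress: σ'_f = σ'_0 + Δσ = 81.1 + 22.345 = 103.44 kPa.
Normally consolidated clay, so the full stress increment lies on the virgin compression line:
S_c = C_c·H/(1+e₀)·log₁₀(σ'_f/σ'_0) = 0.42×5.3/(1+0.66)×log₁₀(103.44/81.1)
    = 1.341 × 0.10567 = 0.1417 m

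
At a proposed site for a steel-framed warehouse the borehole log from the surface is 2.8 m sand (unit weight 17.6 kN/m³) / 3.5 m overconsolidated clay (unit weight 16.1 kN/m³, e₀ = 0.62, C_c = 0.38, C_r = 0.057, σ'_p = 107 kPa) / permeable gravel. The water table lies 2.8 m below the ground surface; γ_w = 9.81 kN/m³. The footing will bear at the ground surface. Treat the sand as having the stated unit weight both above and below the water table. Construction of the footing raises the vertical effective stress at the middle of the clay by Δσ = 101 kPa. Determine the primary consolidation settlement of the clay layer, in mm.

Mid-depth of clay below the ground surface: z = 2.8 + 3.5/2 = 4.55 m.
Total vertical stress at mid-clay: σ_v = 17.6×2.8 + 16.1×1.75 = 77.455 kPa.
Pore pressure: u = 9.81×(4.55 − 2.8) = 17.168 kPa.
Initial effective stress: σ'_0 = σ_v − u = 77.455 − 17.168 = 60.287 kPa.
Final effective stress: σ'_f = 60.287 + 101 = 161.29 kPa.
σ'_f = 161.29 > σ'_p = 107 kPa, so the stress path crosses the preconsolidation pressure — recompression up to σ'_p, then virgin compression beyond:
S_c = H/(1+e₀)·[C_r·log₁₀(σ'_p/σ'_0) + C_c·log₁₀(σ'_f/σ'_p)]
    = 3.5/1.62 × [0.057×log₁₀(107/60.287) + 0.38×log₁₀(161.29/107)]
    = 2.1605 × [0.014202 + 0.067725] = 0.177 m

S_c ≈ 177 mm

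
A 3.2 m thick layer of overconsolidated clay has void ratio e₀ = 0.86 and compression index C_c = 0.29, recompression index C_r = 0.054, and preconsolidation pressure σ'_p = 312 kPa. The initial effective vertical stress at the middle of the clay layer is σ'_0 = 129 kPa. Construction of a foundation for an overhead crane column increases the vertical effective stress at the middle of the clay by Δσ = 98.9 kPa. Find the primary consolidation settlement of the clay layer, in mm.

Final effective stress: σ'_f = 129 + 98.9 = 227.9 kPa.
σ'_f = 227.9 ≤ σ'_p = 312 kPa, so the clay remains overconsolidated and only the recompression index applies:
S_c = C_r·H/(1+e₀)·log₁₀(σ'_f/σ'_0) = 0.054×3.2/1.86×log₁₀(227.9/129)
    = 0.092902 × 0.24715 = 0.02296 m

S_c ≈ 23 mm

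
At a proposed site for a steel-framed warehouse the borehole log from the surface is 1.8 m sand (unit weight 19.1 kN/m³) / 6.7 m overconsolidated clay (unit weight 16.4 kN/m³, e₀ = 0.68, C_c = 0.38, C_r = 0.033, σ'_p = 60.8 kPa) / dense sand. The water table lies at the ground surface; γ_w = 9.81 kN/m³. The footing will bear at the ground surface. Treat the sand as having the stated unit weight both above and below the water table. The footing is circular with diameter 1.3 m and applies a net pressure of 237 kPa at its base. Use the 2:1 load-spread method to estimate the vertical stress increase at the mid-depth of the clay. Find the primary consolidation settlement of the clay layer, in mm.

S_c ≈ 12.7 mm

Mid-depth of clay below the ground surface: z = 1.8 + 6.7/2 = 5.15 m.
Total vertical stress at mid-clay: σ_v = 19.1×1.8 + 16.4×3.35 = 89.32 kPa.
Pore pressure: u = 9.81×(5.15 − 0) = 50.522 kPa.
Initial effective stress: σ'_0 = σ_v − u = 89.32 − 50.522 = 38.798 kPa.
Stress increase at mid-clay by the 2:1 spreading method:
Δσ ≈ qD²/(D+z)² = 237×1.3²/(1.3+5.15)² = 9.6275 kPa
Final effective stress: σ'_f = 38.798 + 9.6275 = 48.425 kPa.
σ'_f = 48.425 ≤ σ'_p = 60.8 kPa, so the clay remains overconsolidated and only the recompression index applies:
S_c = C_r·H/(1+e₀)·log₁₀(σ'_f/σ'_0) = 0.033×6.7/1.68×log₁₀(48.425/38.798)
    = 0.13161 × 0.09626 = 0.01267 m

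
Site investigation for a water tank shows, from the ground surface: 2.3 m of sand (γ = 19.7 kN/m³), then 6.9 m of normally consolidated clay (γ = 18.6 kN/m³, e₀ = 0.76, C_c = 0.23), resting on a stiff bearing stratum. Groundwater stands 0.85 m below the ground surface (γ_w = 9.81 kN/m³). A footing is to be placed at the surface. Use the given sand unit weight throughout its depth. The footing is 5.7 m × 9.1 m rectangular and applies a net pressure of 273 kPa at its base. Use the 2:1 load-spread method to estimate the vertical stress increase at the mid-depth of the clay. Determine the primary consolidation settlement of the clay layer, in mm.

S_c ≈ 336 mm

Mid-depth of clay below the ground surface: z = 2.3 + 6.9/2 = 5.75 m.
Total vertical stress at mid-clay: σ_v = 19.7×2.3 + 18.6×3.45 = 109.48 kPa.
Pore pressure: u = 9.81×(5.75 − 0.85) = 48.069 kPa.
Initial effective stress: σ'_0 = σ_v − u = 109.48 − 48.069 = 61.411 kPa.
Stress increase at mid-clay by the 2:1 spreading method:
Δσ = qBL/((B+z)(L+z)) = 273×5.7×9.1/((5.7+5.75)(9.1+5.75)) = 83.281 kPa
Final effective stress: σ'_f = σ'_0 + Δσ = 61.411 + 83.281 = 144.69 kPa.
Normally consolidated clay, so the full stress increment lies on the virgin compression line:
S_c = C_c·H/(1+e₀)·log₁₀(σ'_f/σ'_0) = 0.23×6.9/(1+0.76)×log₁₀(144.69/61.411)
    = 0.9017 × 0.37219 = 0.3356 m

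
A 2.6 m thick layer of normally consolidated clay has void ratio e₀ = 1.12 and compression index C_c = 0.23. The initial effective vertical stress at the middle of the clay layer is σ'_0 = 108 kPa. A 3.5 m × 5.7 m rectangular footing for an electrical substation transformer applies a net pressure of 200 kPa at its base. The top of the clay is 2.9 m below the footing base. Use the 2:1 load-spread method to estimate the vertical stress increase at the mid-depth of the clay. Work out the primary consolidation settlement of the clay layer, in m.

Mid-depth of clay below the footing base: z = 2.9 + 2.6/2 = 4.2 m.
Stress increase at mid-clay by the 2:1 spreading method:
Δσ = qBL/((B+z)(L+z)) = 200×3.5×5.7/((3.5+4.2)(5.7+4.2)) = 52.342 kPa
Final effective stress: σ'_f = σ'_0 + Δσ = 108 + 52.342 = 160.34 kPa.
Normally consolidated clay, so the full stress increment lies on the virgin compression line:
S_c = C_c·H/(1+e₀)·log₁₀(σ'_f/σ'_0) = 0.23×2.6/(1+1.12)×log₁₀(160.34/108)
    = 0.28208 × 0.17162 = 0.04841 m

S_c ≈ 0.0484 m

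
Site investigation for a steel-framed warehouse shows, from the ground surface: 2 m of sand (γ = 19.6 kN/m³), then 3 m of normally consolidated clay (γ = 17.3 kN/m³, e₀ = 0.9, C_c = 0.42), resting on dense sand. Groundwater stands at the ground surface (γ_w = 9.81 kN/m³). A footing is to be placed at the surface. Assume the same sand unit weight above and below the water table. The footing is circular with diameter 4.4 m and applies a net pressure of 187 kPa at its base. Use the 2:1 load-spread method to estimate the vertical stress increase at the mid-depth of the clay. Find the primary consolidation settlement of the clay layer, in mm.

S_c ≈ 305 mm

Mid-depth of clay below the ground surface: z = 2 + 3/2 = 3.5 m.
Total vertical stress at mid-clay: σ_v = 19.6×2 + 17.3×1.5 = 65.15 kPa.
Pore pressure: u = 9.81×(3.5 − 0) = 34.335 kPa.
Initial effective stress: σ'_0 = σ_v − u = 65.15 − 34.335 = 30.815 kPa.
Stress increase at mid-clay by the 2:1 spreading method:
Δσ ≈ qD²/(D+z)² = 187×4.4²/(4.4+3.5)² = 58.009 kPa
Final effective stress: σ'_f = σ'_0 + Δσ = 30.815 + 58.009 = 88.824 kPa.
Normally consolidated clay, so the full stress increment lies on the virgin compression line:
S_c = C_c·H/(1+e₀)·log₁₀(σ'_f/σ'_0) = 0.42×3/(1+0.9)×log₁₀(88.824/30.815)
    = 0.66316 × 0.45977 = 0.3049 m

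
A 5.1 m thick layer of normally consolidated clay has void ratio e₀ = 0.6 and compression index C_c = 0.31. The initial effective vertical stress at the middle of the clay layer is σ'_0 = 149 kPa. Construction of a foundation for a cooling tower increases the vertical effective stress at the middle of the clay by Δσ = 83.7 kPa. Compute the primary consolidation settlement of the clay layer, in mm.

Final effective stress: σ'_f = σ'_0 + Δσ = 149 + 83.7 = 232.7 kPa.
Normally consolidated clay, so the full stress increment lies on the virgin compression line:
S_c = C_c·H/(1+e₀)·log₁₀(σ'_f/σ'_0) = 0.31×5.1/(1+0.6)×log₁₀(232.7/149)
    = 0.98812 × 0.19361 = 0.1913 m

S_c ≈ 191 mm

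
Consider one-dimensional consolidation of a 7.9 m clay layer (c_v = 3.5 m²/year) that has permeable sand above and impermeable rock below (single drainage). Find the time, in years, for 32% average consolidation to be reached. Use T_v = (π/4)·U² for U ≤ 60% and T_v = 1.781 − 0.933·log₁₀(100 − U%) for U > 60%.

t ≈ 1.43 years

Drainage path length: H_d = H = 7.9 m (single drainage).
U ≤ 60%: T_v = (π/4)·U² = (π/4)×0.32² = 0.080425.
t = T_v·H_d²/c_v = 0.080425×7.9²/3.5 = 1.434 years.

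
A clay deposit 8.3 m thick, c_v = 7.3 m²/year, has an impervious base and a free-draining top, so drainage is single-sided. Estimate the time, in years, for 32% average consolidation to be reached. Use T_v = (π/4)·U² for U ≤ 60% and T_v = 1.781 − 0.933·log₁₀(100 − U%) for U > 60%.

t ≈ 0.759 years

Drainage path length: H_d = H = 8.3 m (single drainage).
U ≤ 60%: T_v = (π/4)·U² = (π/4)×0.32² = 0.080425.
t = T_v·H_d²/c_v = 0.080425×8.3²/7.3 = 0.759 years.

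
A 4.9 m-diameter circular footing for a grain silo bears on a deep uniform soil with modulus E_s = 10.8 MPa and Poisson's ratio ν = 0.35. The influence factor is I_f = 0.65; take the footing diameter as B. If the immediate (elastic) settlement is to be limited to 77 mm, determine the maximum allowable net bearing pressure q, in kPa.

q ≈ 298 kPa

E_s = 10.8 MPa = 10800 kPa.
S_e = q·B·(1−ν²)/E_s · I_f  ⇒  q = S_e·E_s / (B·(1−ν²)·I_f).
q = 0.077 × 10800 / (4.9 × 0.8775 × 0.65) = 297.5 kPa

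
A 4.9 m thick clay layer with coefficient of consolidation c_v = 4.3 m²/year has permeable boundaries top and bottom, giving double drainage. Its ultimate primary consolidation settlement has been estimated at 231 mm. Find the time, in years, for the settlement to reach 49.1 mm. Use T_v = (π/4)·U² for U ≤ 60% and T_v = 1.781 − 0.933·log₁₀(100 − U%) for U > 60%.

Drainage path length: H_d = H/2 = 2.45 m (double drainage).
U = S(t)/S_ult = 49.1/231 = 0.2126.
U ≤ 60%: T_v = (π/4)·U² = (π/4)×0.21255² = 0.035484.
t = T_v·H_d²/c_v = 0.035484×2.45²/4.3 = 0.04953 years.

t ≈ 0.0495 years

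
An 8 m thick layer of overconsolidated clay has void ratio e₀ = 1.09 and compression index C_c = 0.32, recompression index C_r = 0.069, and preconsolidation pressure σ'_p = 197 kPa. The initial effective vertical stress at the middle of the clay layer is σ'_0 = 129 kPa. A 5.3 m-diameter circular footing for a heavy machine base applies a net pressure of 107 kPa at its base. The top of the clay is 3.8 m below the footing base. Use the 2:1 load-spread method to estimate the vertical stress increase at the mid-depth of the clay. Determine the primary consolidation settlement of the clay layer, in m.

Mid-depth of clay below the footing base: z = 3.8 + 8/2 = 7.8 m.
Stress increase at mid-clay by the 2:1 spreading method:
Δσ ≈ qD²/(D+z)² = 107×5.3²/(5.3+7.8)² = 17.514 kPa
Final effective stress: σ'_f = 129 + 17.514 = 146.51 kPa.
σ'_f = 146.51 ≤ σ'_p = 197 kPa, so the clay remains overconsolidated and only the recompression index applies:
S_c = C_r·H/(1+e₀)·log₁₀(σ'_f/σ'_0) = 0.069×8/2.09×log₁₀(146.51/129)
    = 0.26412 × 0.055278 = 0.0146 m

S_c ≈ 0.0146 m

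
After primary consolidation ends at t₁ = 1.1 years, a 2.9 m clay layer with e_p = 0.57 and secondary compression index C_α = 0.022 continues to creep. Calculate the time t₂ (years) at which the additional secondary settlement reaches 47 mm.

S_s = C_α·H/(1+e_p)·log₁₀(t₂/t₁) ⇒ log₁₀(t₂/t₁) = S_s·(1+e_p)/(C_α·H).
log₁₀(t₂/t₁) = 0.047 × (1+0.57) / (0.022×2.9) = 1.157
t₂ = t₁ × 10^1.157 = 1.1 × 14.34 = 15.78 years

t₂ ≈ 15.8 years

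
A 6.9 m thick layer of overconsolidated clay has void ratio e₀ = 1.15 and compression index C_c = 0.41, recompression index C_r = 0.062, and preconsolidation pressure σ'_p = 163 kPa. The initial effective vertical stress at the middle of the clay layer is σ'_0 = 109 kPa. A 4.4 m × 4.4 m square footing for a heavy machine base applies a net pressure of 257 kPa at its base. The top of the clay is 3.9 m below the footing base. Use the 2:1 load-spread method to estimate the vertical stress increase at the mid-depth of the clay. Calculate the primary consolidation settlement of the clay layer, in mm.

Mid-depth of clay below the footing base: z = 3.9 + 6.9/2 = 7.35 m.
Stress increase at mid-clay by the 2:1 spreading method:
Δσ = qBL/((B+z)(L+z)) = 257×4.4×4.4/((4.4+7.35)(4.4+7.35)) = 36.038 kPa
Final effective stress: σ'_f = 109 + 36.038 = 145.04 kPa.
σ'_f = 145.04 ≤ σ'_p = 163 kPa, so the clay remains overconsolidated and only the recompression index applies:
S_c = C_r·H/(1+e₀)·log₁₀(σ'_f/σ'_0) = 0.062×6.9/2.15×log₁₀(145.04/109)
    = 0.19898 × 0.12406 = 0.02469 m

S_c ≈ 24.7 mm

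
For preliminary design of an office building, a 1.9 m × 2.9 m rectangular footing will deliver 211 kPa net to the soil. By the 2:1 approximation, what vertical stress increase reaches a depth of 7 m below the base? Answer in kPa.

By the 2:1 method the load spreads at 1 horizontal : 2 vertical, so at depth z the loaded area has grown by z in each plan dimension:
Δσ = qBL/((B+z)(L+z)) = 211×1.9×2.9/((1.9+7)(2.9+7)) = 13.195 kPa

Δσ_z ≈ 13.2 kPa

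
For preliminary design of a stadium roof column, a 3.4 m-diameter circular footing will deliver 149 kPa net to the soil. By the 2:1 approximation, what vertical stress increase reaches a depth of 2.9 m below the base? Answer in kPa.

Δσ_z ≈ 43.4 kPa

By the 2:1 method the load spreads at 1 horizontal : 2 vertical, so at depth z the loaded area has grown by z in each plan dimension:
Δσ ≈ qD²/(D+z)² = 149×3.4²/(3.4+2.9)² = 43.397 kPa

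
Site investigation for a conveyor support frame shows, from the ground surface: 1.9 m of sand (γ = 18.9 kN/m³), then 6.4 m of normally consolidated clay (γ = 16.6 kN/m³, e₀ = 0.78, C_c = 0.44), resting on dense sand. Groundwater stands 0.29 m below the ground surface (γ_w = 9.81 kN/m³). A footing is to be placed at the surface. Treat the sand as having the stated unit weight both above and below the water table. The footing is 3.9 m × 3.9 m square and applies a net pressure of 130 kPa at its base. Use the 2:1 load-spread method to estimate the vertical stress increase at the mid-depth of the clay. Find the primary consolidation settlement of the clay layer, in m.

S_c ≈ 0.316 m

Mid-depth of clay below the ground surface: z = 1.9 + 6.4/2 = 5.1 m.
Total vertical stress at mid-clay: σ_v = 18.9×1.9 + 16.6×3.2 = 89.03 kPa.
Pore pressure: u = 9.81×(5.1 − 0.29) = 47.186 kPa.
Initial effective stress: σ'_0 = σ_v − u = 89.03 − 47.186 = 41.844 kPa.
Stress increase at mid-clay by the 2:1 spreading method:
Δσ = qBL/((B+z)(L+z)) = 130×3.9×3.9/((3.9+5.1)(3.9+5.1)) = 24.411 kPa
Final effective stress: σ'_f = σ'_0 + Δσ = 41.844 + 24.411 = 66.255 kPa.
Normally consolidated clay, so the full stress increment lies on the virgin compression line:
S_c = C_c·H/(1+e₀)·log₁₀(σ'_f/σ'_0) = 0.44×6.4/(1+0.78)×log₁₀(66.255/41.844)
    = 1.582 × 0.19959 = 0.3158 m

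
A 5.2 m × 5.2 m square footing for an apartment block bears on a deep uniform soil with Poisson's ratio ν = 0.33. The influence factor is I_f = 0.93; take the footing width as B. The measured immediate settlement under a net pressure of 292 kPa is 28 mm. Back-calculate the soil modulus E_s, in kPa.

E_s ≈ 44900 kPa

S_e = q·B·(1−ν²)/E_s · I_f  ⇒  E_s = q·B·(1−ν²)·I_f / S_e.
E_s = 292 × 5.2 × 0.8911 × 0.93 / 0.028 = 44940 kPa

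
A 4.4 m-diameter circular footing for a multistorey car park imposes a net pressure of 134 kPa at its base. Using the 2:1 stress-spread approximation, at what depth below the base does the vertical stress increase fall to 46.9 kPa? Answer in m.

z ≈ 3.04 m

2:1 spreading — at depth z the loaded area has grown by z in each plan dimension:
qD²/(D+z)² = Δσ_z ⇒ z = D(√(q/Δσ_z) − 1) = 4.4×(√(134/46.9) − 1) = 3.037 m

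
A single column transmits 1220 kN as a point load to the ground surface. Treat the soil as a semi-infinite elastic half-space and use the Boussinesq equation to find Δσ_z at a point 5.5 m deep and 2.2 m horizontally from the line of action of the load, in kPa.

Boussinesq vertical stress below a point load on an elastic half-space:
Δσ_z = 3P/(2πz²) · [1 + (r/z)²]^(−5/2)
r/z = 2.2/5.5 = 0.4; [1+(r/z)²]^(−5/2) = 0.69001.
Δσ_z = 3×1220/(2π×5.5²) × 0.69001 = 19.256 × 0.69001 = 13.29 kPa

Δσ_z ≈ 13.3 kPa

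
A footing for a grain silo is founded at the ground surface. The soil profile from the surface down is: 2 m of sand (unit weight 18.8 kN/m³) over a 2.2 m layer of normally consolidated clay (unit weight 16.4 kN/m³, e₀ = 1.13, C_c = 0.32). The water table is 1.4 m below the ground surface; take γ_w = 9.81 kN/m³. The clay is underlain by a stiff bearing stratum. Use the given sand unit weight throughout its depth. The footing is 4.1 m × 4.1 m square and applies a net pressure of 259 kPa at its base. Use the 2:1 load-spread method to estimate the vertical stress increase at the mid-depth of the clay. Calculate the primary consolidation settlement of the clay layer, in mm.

Mid-depth of clay below the ground surface: z = 2 + 2.2/2 = 3.1 m.
Total vertical stress at mid-clay: σ_v = 18.8×2 + 16.4×1.1 = 55.64 kPa.
Pore pressure: u = 9.81×(3.1 − 1.4) = 16.677 kPa.
Initial effective stress: σ'_0 = σ_v − u = 55.64 − 16.677 = 38.963 kPa.
Stress increase at mid-clay by the 2:1 spreading method:
Δσ = qBL/((B+z)(L+z)) = 259×4.1×4.1/((4.1+3.1)(4.1+3.1)) = 83.985 kPa
Final effective stress: σ'_f = σ'_0 + Δσ = 38.963 + 83.985 = 122.95 kPa.
Normally consolidated clay, so the full stress increment lies on the virgin compression line:
S_c = C_c·H/(1+e₀)·log₁₀(σ'_f/σ'_0) = 0.32×2.2/(1+1.13)×log₁₀(122.95/38.963)
    = 0.33052 × 0.49908 = 0.165 m

S_c ≈ 165 mm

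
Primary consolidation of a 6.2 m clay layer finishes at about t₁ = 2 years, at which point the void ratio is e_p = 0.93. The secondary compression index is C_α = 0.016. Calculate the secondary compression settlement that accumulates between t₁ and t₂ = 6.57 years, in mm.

Secondary compression: S_s = C_α·H/(1+e_p)·log₁₀(t₂/t₁)
S_s = 0.016×6.2/(1+0.93)×log₁₀(6.57/2)
    = 0.0514 × 0.5165 = 0.02655 m

S_s ≈ 26.5 mm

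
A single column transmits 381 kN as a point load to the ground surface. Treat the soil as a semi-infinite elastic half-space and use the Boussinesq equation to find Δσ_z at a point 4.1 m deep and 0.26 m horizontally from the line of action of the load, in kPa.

Δσ_z ≈ 10.7 kPa

Boussinesq vertical stress below a point load on an elastic half-space:
Δσ_z = 3P/(2πz²) · [1 + (r/z)²]^(−5/2)
r/z = 0.26/4.1 = 0.063415; [1+(r/z)²]^(−5/2) = 0.99002.
Δσ_z = 3×381/(2π×4.1²) × 0.99002 = 10.822 × 0.99002 = 10.71 kPa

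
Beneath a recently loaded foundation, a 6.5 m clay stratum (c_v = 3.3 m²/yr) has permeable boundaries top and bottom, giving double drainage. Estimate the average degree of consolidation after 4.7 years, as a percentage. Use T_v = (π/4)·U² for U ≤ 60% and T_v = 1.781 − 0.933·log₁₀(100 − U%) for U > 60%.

Drainage path length: H_d = H/2 = 3.25 m (double drainage).
T_v = c_v·t/H_d² = 3.3×4.7/3.25² = 1.4684.
T_v = 1.4684 corresponds to the U > 60% branch:
U = 1 − 10^((1.781 − T_v)/0.933)/100 = 0.9784

U ≈ 97.8 %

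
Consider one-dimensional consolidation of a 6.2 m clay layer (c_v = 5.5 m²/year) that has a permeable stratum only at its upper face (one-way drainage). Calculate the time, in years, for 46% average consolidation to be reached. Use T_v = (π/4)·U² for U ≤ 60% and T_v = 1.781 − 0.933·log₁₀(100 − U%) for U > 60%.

Drainage path length: H_d = H = 6.2 m (single drainage).
U ≤ 60%: T_v = (π/4)·U² = (π/4)×0.46² = 0.16619.
t = T_v·H_d²/c_v = 0.16619×6.2²/5.5 = 1.162 years.

t ≈ 1.16 years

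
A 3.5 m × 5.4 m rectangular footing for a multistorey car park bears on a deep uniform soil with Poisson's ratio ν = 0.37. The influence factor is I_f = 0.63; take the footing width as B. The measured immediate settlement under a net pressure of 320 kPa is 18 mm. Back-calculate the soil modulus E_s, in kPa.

S_e = q·B·(1−ν²)/E_s · I_f  ⇒  E_s = q·B·(1−ν²)·I_f / S_e.
E_s = 320 × 3.5 × 0.8631 × 0.63 / 0.018 = 33830 kPa

E_s ≈ 33800 kPa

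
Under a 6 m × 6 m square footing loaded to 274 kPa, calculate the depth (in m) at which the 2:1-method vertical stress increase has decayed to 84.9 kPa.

2:1 spreading — at depth z the loaded area has grown by z in each plan dimension:
qB²/(B+z)² = Δσ_z ⇒ z = B(√(q/Δσ_z) − 1) = 6×(√(274/84.9) − 1) = 4.779 m

z ≈ 4.78 m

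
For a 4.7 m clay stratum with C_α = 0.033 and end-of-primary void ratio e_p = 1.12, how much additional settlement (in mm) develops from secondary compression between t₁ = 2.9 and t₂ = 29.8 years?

S_s ≈ 74 mm

Secondary compression: S_s = C_α·H/(1+e_p)·log₁₀(t₂/t₁)
S_s = 0.033×4.7/(1+1.12)×log₁₀(29.8/2.9)
    = 0.07316 × 1.012 = 0.07403 m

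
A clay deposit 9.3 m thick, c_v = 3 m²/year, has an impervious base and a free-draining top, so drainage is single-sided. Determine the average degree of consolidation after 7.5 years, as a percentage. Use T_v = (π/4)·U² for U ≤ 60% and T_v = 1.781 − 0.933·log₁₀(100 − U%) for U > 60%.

U ≈ 57.6 %

Drainage path length: H_d = H = 9.3 m (single drainage).
T_v = c_v·t/H_d² = 3×7.5/9.3² = 0.26015.
T_v = 0.26015 corresponds to the U ≤ 60% branch:
U = √(4T_v/π) = 0.5755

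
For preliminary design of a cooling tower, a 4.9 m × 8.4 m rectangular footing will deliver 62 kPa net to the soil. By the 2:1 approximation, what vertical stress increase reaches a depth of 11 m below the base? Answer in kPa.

Δσ_z ≈ 8.27 kPa

By the 2:1 method the load spreads at 1 horizontal : 2 vertical, so at depth z the loaded area has grown by z in each plan dimension:
Δσ = qBL/((B+z)(L+z)) = 62×4.9×8.4/((4.9+11)(8.4+11)) = 8.2731 kPa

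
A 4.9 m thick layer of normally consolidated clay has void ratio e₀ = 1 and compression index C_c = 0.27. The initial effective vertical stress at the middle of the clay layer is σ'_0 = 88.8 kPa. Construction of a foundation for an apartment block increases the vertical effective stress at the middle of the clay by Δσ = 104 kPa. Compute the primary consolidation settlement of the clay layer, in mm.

S_c ≈ 223 mm

Final effective stress: σ'_f = σ'_0 + Δσ = 88.8 + 104 = 192.8 kPa.
Normally consolidated clay, so the full stress increment lies on the virgin compression line:
S_c = C_c·H/(1+e₀)·log₁₀(σ'_f/σ'_0) = 0.27×4.9/(1+1)×log₁₀(192.8/88.8)
    = 0.6615 × 0.33669 = 0.2227 m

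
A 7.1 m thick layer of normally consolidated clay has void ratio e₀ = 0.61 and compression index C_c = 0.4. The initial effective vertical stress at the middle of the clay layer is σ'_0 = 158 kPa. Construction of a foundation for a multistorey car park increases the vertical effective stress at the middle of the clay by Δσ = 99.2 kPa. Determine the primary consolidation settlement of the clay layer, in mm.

Final effective stress: σ'_f = σ'_0 + Δσ = 158 + 99.2 = 257.2 kPa.
Normally consolidated clay, so the full stress increment lies on the virgin compression line:
S_c = C_c·H/(1+e₀)·log₁₀(σ'_f/σ'_0) = 0.4×7.1/(1+0.61)×log₁₀(257.2/158)
    = 1.764 × 0.21161 = 0.3733 m

S_c ≈ 373 mm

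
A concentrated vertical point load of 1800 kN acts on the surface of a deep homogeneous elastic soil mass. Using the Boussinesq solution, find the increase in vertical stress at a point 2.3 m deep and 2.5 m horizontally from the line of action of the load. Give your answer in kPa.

Δσ_z ≈ 23.1 kPa

Boussinesq vertical stress below a point load on an elastic half-space:
Δσ_z = 3P/(2πz²) · [1 + (r/z)²]^(−5/2)
r/z = 2.5/2.3 = 1.087; [1+(r/z)²]^(−5/2) = 0.14227.
Δσ_z = 3×1800/(2π×2.3²) × 0.14227 = 162.46 × 0.14227 = 23.11 kPa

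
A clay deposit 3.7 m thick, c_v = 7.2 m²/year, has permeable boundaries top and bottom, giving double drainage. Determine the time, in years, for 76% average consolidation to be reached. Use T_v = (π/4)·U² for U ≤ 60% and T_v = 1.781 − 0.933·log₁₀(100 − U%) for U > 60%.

t ≈ 0.234 years

Drainage path length: H_d = H/2 = 1.85 m (double drainage).
U > 60%: T_v = 1.781 − 0.933·log₁₀(100 − 76) = 0.49326.
t = T_v·H_d²/c_v = 0.49326×1.85²/7.2 = 0.2345 years.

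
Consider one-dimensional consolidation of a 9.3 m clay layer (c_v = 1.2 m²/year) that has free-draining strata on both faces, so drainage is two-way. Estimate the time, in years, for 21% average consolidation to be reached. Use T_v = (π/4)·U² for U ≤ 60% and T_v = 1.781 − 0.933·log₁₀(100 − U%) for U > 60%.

t ≈ 0.624 years

Drainage path length: H_d = H/2 = 4.65 m (double drainage).
U ≤ 60%: T_v = (π/4)·U² = (π/4)×0.21² = 0.034636.
t = T_v·H_d²/c_v = 0.034636×4.65²/1.2 = 0.6241 years.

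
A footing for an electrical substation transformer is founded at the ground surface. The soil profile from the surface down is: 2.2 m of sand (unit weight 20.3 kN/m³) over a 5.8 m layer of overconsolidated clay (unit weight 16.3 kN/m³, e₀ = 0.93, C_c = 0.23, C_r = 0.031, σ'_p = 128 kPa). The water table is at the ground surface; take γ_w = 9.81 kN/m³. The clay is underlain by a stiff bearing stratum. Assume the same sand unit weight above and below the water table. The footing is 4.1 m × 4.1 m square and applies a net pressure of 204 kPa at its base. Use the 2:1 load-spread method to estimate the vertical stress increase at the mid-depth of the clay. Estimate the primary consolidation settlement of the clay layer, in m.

Mid-depth of clay below the ground surface: z = 2.2 + 5.8/2 = 5.1 m.
Total vertical stress at mid-clay: σ_v = 20.3×2.2 + 16.3×2.9 = 91.93 kPa.
Pore pressure: u = 9.81×(5.1 − 0) = 50.031 kPa.
Initial effective stress: σ'_0 = σ_v − u = 91.93 − 50.031 = 41.899 kPa.
Stress increase at mid-clay by the 2:1 spreading method:
Δσ = qBL/((B+z)(L+z)) = 204×4.1×4.1/((4.1+5.1)(4.1+5.1)) = 40.516 kPa
Final effective stress: σ'_f = 41.899 + 40.516 = 82.415 kPa.
σ'_f = 82.415 ≤ σ'_p = 128 kPa, so the clay remains overconsolidated and only the recompression index applies:
S_c = C_r·H/(1+e₀)·log₁₀(σ'_f/σ'_0) = 0.031×5.8/1.93×log₁₀(82.415/41.899)
    = 0.093161 × 0.2938 = 0.02737 m

S_c ≈ 0.0274 m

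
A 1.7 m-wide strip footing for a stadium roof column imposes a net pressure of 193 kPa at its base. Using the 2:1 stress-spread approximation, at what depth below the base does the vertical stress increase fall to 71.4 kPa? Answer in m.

2:1 spreading — at depth z the loaded area has grown by z in each plan dimension:
qB/(B+z) = Δσ_z ⇒ z = qB/Δσ_z − B = 193×1.7/71.4 − 1.7 = 2.895 m

z ≈ 2.9 m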